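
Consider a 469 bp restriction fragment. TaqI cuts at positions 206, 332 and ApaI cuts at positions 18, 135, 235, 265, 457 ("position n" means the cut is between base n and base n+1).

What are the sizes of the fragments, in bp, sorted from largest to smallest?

Combined cut positions (sorted): 18, 135, 206, 235, 265, 332, 457.
Linear molecule, 7 cuts → 8 fragments:
  18 − 0 = 18 bp
  135 − 18 = 117 bp
  206 − 135 = 71 bp
  235 − 206 = 29 bp
  265 − 235 = 30 bp
  332 − 265 = 67 bp
  457 − 332 = 125 bp
  469 − 457 = 12 bp
Sorted largest to smallest: 125, 117, 71, 67, 30, 29, 18, 12 bp.

125, 117, 71, 67, 30, 29, 18, 12 bp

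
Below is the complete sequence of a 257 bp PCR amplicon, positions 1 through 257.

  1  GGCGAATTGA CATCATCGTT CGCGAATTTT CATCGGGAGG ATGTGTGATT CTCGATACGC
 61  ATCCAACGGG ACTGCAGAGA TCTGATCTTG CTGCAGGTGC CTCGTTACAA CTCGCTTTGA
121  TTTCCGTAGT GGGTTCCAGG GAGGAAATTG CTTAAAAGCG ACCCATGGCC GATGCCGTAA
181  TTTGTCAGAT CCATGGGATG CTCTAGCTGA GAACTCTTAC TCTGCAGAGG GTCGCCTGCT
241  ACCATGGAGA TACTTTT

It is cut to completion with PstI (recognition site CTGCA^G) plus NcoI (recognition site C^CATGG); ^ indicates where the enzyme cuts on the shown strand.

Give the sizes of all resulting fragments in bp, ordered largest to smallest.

PstI sites (CTGCAG) start at positions 72, 91, 222.
PstI cuts after base 5 of each site (before the last base), so after positions 76, 95, 226.
NcoI sites (CCATGG) start at positions 163, 191, 242.
NcoI cuts after the first base of each site, so after positions 163, 191, 242.
Combined cut positions: 76, 95, 163, 191, 226, 242.
Linear molecule, 6 cuts → 7 fragments:
  1–76 → 76 bp
  77–95 → 19 bp
  96–163 → 68 bp
  164–191 → 28 bp
  192–226 → 35 bp
  227–242 → 16 bp
  243–257 → 15 bp
Sorted largest to smallest: 76, 68, 35, 28, 19, 16, 15 bp.

76, 68, 35, 28, 19, 16, 15 bp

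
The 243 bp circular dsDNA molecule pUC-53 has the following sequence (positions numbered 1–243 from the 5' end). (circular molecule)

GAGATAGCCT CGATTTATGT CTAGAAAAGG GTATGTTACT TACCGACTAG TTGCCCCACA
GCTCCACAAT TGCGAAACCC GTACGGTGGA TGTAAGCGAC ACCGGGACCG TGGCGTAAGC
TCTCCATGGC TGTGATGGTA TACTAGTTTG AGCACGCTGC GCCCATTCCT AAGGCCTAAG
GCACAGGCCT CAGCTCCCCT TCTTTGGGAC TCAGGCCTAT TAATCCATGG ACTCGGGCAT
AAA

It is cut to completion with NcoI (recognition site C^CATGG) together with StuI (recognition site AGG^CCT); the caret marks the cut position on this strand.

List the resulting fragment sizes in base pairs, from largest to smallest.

142, 50, 28, 13, 10 bp

NcoI sites (CCATGG) start at positions 124, 225.
NcoI cuts after the first base of each site, so after positions 124, 225.
StuI sites (AGGCCT) start at positions 172, 185, 213.
StuI cuts after base 3 of each site, so after positions 174, 187, 215.
Combined cut positions: 124, 174, 187, 215, 225.
Circular molecule, 5 cuts → 5 fragments:
  125–174 → 50 bp
  175–187 → 13 bp
  188–215 → 28 bp
  216–225 → 10 bp
  226–243 then 1–124 → 18 + 124 = 142 bp
Sorted largest to smallest: 142, 50, 28, 13, 10 bp.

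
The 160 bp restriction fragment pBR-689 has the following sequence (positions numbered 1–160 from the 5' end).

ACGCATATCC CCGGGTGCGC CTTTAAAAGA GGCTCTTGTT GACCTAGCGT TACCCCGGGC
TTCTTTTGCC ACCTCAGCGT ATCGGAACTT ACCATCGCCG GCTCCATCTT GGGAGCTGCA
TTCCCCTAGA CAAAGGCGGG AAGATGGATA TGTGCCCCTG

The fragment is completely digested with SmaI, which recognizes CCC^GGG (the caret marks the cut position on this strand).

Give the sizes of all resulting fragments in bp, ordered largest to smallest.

104, 44, 12 bp

SmaI sites (CCCGGG) start at positions 10, 54.
SmaI cuts after base 3 of each site, so after positions 12, 56.
Linear molecule, 2 cuts → 3 fragments:
  1–12 → 12 bp
  13–56 → 44 bp
  57–160 → 104 bp
Sorted largest to smallest: 104, 44, 12 bp.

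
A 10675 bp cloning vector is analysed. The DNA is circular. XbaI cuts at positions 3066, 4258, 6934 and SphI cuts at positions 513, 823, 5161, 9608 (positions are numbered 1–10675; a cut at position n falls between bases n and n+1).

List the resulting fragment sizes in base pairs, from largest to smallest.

2674, 2243, 1773, 1580, 1192, 903, 310 bp

Combined cut positions (sorted): 513, 823, 3066, 4258, 5161, 6934, 9608.
Circular molecule, 7 cuts → 7 fragments:
  823 − 513 = 310 bp
  3066 − 823 = 2243 bp
  4258 − 3066 = 1192 bp
  5161 − 4258 = 903 bp
  6934 − 5161 = 1773 bp
  9608 − 6934 = 2674 bp
  wrap: 10675 − 9608 + 513 = 1580 bp
Sorted largest to smallest: 2674, 2243, 1773, 1580, 1192, 903, 310 bp.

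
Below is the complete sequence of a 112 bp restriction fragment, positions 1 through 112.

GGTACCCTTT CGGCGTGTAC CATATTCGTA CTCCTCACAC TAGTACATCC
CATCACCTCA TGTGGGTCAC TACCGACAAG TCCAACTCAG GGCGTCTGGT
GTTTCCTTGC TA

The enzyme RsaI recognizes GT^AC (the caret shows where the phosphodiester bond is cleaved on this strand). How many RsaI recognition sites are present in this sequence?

4

GTAC occurs starting at positions 2, 17, 28, 43.
RsaI cuts at 4 sites.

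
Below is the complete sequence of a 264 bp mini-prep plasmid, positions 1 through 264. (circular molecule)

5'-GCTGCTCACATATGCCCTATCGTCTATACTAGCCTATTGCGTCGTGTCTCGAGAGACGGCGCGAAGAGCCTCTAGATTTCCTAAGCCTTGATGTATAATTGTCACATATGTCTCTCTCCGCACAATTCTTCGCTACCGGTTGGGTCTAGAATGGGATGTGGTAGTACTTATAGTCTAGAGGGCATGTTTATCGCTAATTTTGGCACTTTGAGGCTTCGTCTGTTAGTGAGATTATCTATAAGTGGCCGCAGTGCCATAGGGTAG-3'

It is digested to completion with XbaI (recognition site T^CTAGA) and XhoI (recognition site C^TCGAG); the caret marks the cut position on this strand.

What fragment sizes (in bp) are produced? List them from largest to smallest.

XbaI sites (TCTAGA) start at positions 71, 145, 174.
XbaI cuts after the first base of each site, so after positions 71, 145, 174.
The XhoI site (CTCGAG) starts at position 48.
XhoI cuts after the first base of each site, so after position 48.
Combined cut positions: 48, 71, 145, 174.
Circular molecule, 4 cuts → 4 fragments:
  49–71 → 23 bp
  72–145 → 74 bp
  146–174 → 29 bp
  175–264 then 1–48 → 90 + 48 = 138 bp
Sorted largest to smallest: 138, 74, 29, 23 bp.

138, 74, 29, 23 bp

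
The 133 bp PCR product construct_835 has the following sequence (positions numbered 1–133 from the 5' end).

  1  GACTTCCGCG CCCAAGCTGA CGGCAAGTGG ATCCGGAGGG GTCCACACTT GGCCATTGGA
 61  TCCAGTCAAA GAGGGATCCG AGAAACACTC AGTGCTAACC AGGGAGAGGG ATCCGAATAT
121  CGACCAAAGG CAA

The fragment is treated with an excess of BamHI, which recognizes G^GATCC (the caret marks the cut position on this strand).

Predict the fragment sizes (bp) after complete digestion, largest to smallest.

35, 29, 29, 24, 16 bp

BamHI sites (GGATCC) start at positions 29, 58, 74, 109.
BamHI cuts after the first base of each site, so after positions 29, 58, 74, 109.
Linear molecule, 4 cuts → 5 fragments:
  1–29 → 29 bp
  30–58 → 29 bp
  59–74 → 16 bp
  75–109 → 35 bp
  110–133 → 24 bp
Sorted largest to smallest: 35, 29, 29, 24, 16 bp.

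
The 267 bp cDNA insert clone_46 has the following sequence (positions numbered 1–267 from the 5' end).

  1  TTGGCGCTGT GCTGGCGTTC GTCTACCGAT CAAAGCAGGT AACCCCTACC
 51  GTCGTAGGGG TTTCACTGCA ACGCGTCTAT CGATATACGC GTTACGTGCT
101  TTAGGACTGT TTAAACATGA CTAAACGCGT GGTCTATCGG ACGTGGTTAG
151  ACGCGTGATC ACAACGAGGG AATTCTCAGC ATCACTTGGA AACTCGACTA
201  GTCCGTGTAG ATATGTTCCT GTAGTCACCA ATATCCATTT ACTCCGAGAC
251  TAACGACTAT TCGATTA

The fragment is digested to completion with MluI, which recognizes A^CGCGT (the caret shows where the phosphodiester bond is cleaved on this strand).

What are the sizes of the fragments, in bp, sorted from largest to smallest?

MluI sites (ACGCGT) start at positions 71, 87, 125, 151.
MluI cuts after the first base of each site, so after positions 71, 87, 125, 151.
Linear molecule, 4 cuts → 5 fragments:
  1–71 → 71 bp
  72–87 → 16 bp
  88–125 → 38 bp
  126–151 → 26 bp
  152–267 → 116 bp
Sorted largest to smallest: 116, 71, 38, 26, 16 bp.

116, 71, 38, 26, 16 bp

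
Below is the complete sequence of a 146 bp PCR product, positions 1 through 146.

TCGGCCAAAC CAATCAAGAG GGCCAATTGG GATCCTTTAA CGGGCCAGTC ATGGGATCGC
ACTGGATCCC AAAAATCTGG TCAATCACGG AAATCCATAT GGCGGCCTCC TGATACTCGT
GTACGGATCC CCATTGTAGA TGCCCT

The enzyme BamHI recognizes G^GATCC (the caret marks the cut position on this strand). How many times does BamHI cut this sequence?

GGATCC occurs starting at positions 30, 64, 125.
BamHI cuts at 3 sites.

3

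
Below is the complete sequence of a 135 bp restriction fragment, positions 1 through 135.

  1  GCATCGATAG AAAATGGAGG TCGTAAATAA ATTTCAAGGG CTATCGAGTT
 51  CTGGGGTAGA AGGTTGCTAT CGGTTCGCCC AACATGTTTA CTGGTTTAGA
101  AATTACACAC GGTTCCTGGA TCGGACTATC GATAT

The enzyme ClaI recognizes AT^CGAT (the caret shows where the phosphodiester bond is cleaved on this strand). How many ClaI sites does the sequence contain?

ATCGAT occurs starting at positions 3, 128.
ClaI cuts at 2 sites.

2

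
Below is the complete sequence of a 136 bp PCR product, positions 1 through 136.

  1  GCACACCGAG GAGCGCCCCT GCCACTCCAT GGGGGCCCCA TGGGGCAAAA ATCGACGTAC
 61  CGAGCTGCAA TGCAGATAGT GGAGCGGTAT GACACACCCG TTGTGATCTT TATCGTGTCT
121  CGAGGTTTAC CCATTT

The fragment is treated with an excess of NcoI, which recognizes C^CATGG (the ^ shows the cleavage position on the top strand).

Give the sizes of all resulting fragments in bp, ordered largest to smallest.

NcoI sites (CCATGG) start at positions 27, 38.
NcoI cuts after the first base of each site, so after positions 27, 38.
Linear molecule, 2 cuts → 3 fragments:
  1–27 → 27 bp
  28–38 → 11 bp
  39–136 → 98 bp
Sorted largest to smallest: 98, 27, 11 bp.

98, 27, 11 bp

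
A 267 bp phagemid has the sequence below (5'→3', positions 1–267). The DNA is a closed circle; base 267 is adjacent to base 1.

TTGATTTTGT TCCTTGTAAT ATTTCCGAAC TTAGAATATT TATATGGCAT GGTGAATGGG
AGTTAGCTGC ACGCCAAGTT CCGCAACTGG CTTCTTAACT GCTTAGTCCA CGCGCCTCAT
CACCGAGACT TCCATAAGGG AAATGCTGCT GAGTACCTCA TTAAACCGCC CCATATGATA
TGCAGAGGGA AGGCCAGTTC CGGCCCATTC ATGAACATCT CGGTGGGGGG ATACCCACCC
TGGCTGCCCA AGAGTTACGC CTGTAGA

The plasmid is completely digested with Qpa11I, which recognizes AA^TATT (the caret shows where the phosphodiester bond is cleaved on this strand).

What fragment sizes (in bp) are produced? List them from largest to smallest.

Qpa11I sites (AATATT) start at positions 18, 35.
Qpa11I cuts after base 2 of each site, so after positions 19, 36.
Circular molecule, 2 cuts → 2 fragments:
  20–36 → 17 bp
  37–267 then 1–19 → 231 + 19 = 250 bp
Sorted largest to smallest: 250, 17 bp.

250, 17 bp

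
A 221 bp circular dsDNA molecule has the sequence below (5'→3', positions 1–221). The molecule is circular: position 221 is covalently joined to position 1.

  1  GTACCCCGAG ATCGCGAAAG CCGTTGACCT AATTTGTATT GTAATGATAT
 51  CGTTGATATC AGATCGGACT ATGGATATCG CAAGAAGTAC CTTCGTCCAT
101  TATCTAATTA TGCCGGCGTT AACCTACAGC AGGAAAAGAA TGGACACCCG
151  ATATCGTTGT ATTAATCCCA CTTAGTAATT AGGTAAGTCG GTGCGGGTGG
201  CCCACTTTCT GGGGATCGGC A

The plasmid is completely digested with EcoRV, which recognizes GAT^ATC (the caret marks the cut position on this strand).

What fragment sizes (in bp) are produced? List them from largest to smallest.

EcoRV sites (GATATC) start at positions 46, 55, 74, 150.
EcoRV cuts after base 3 of each site, so after positions 48, 57, 76, 152.
Circular molecule, 4 cuts → 4 fragments:
  49–57 → 9 bp
  58–76 → 19 bp
  77–152 → 76 bp
  153–221 then 1–48 → 69 + 48 = 117 bp
Sorted largest to smallest: 117, 76, 19, 9 bp.

117, 76, 19, 9 bp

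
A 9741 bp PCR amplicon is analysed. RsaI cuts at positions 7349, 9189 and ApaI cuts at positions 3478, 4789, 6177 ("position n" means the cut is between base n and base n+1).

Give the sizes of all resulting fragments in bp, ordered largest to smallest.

3478, 1840, 1388, 1311, 1172, 552 bp

Combined cut positions (sorted): 3478, 4789, 6177, 7349, 9189.
Linear molecule, 5 cuts → 6 fragments:
  3478 − 0 = 3478 bp
  4789 − 3478 = 1311 bp
  6177 − 4789 = 1388 bp
  7349 − 6177 = 1172 bp
  9189 − 7349 = 1840 bp
  9741 − 9189 = 552 bp
Sorted largest to smallest: 3478, 1840, 1388, 1311, 1172, 552 bp.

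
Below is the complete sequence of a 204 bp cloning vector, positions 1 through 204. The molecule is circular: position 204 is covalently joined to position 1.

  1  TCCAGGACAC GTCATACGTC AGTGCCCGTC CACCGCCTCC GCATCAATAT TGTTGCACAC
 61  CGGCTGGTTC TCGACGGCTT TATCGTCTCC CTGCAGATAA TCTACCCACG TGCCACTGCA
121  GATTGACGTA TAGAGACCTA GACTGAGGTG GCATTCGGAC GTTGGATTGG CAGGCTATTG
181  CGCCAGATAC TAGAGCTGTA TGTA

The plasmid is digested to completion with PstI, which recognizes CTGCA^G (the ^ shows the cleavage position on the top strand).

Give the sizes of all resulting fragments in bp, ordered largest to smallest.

179, 25 bp

PstI sites (CTGCAG) start at positions 91, 116.
PstI cuts after base 5 of each site (before the last base), so after positions 95, 120.
Circular molecule, 2 cuts → 2 fragments:
  96–120 → 25 bp
  121–204 then 1–95 → 84 + 95 = 179 bp
Sorted largest to smallest: 179, 25 bp.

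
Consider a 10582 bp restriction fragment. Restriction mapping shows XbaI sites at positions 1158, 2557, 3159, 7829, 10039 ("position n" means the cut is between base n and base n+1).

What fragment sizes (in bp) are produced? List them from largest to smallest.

4670, 2210, 1399, 1158, 602, 543 bp

Linear molecule, 5 cuts → 6 fragments:
  1158 − 0 = 1158 bp
  2557 − 1158 = 1399 bp
  3159 − 2557 = 602 bp
  7829 − 3159 = 4670 bp
  10039 − 7829 = 2210 bp
  10582 − 10039 = 543 bp
Sorted largest to smallest: 4670, 2210, 1399, 1158, 602, 543 bp.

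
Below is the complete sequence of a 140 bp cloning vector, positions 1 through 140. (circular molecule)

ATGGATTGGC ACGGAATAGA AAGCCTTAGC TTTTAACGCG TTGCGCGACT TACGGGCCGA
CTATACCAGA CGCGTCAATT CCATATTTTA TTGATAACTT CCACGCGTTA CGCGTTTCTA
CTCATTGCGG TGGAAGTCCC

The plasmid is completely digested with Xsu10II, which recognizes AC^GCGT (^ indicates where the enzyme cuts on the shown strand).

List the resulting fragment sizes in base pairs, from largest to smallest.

66, 34, 33, 7 bp

Xsu10II sites (ACGCGT) start at positions 36, 70, 103, 110.
Xsu10II cuts after base 2 of each site, so after positions 37, 71, 104, 111.
Circular molecule, 4 cuts → 4 fragments:
  38–71 → 34 bp
  72–104 → 33 bp
  105–111 → 7 bp
  112–140 then 1–37 → 29 + 37 = 66 bp
Sorted largest to smallest: 66, 34, 33, 7 bp.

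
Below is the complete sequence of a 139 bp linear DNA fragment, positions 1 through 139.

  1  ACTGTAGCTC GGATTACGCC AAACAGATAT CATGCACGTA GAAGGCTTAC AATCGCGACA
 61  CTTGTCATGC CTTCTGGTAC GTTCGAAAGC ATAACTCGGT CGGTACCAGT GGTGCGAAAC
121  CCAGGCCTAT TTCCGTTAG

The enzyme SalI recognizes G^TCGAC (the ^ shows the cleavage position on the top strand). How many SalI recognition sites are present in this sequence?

No occurrence of GTCGAC is present in the sequence.
SalI does not cut: 0 sites.

0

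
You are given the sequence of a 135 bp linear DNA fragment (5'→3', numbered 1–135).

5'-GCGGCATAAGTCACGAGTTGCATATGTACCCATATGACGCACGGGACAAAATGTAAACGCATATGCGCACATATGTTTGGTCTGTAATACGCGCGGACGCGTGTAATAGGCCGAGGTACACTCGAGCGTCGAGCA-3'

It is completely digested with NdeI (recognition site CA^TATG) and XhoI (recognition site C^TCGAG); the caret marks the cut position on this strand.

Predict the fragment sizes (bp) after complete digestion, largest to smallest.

NdeI sites (CATATG) start at positions 21, 31, 60, 70.
NdeI cuts after base 2 of each site, so after positions 22, 32, 61, 71.
The XhoI site (CTCGAG) starts at position 121.
XhoI cuts after the first base of each site, so after position 121.
Combined cut positions: 22, 32, 61, 71, 121.
Linear molecule, 5 cuts → 6 fragments:
  1–22 → 22 bp
  23–32 → 10 bp
  33–61 → 29 bp
  62–71 → 10 bp
  72–121 → 50 bp
  122–135 → 14 bp
Sorted largest to smallest: 50, 29, 22, 14, 10, 10 bp.

50, 29, 22, 14, 10, 10 bp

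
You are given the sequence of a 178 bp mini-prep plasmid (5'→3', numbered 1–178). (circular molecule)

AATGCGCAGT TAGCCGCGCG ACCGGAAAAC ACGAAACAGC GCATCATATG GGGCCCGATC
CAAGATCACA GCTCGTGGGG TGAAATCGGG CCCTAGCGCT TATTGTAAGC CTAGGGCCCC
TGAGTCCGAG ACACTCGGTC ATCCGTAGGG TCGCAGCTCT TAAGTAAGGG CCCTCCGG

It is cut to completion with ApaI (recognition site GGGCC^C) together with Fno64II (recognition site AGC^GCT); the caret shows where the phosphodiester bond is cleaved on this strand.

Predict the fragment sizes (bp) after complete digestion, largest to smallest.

ApaI sites (GGGCCC) start at positions 51, 88, 114, 168.
ApaI cuts after base 5 of each site (before the last base), so after positions 55, 92, 118, 172.
The Fno64II site (AGCGCT) starts at position 95.
Fno64II cuts after base 3 of each site, so after position 97.
Combined cut positions: 55, 92, 97, 118, 172.
Circular molecule, 5 cuts → 5 fragments:
  56–92 → 37 bp
  93–97 → 5 bp
  98–118 → 21 bp
  119–172 → 54 bp
  173–178 then 1–55 → 6 + 55 = 61 bp
Sorted largest to smallest: 61, 54, 37, 21, 5 bp.

61, 54, 37, 21, 5 bp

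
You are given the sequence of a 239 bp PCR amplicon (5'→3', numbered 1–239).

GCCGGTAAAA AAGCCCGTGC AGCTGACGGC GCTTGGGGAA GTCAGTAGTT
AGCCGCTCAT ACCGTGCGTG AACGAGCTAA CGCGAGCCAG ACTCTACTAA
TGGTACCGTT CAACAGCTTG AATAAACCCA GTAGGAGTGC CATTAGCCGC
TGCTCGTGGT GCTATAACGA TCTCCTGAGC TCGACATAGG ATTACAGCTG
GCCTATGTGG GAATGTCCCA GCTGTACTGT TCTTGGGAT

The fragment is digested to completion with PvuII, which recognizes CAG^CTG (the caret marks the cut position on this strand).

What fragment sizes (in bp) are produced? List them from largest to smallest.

175, 24, 22, 18 bp

PvuII sites (CAGCTG) start at positions 20, 195, 219.
PvuII cuts after base 3 of each site, so after positions 22, 197, 221.
Linear molecule, 3 cuts → 4 fragments:
  1–22 → 22 bp
  23–197 → 175 bp
  198–221 → 24 bp
  222–239 → 18 bp
Sorted largest to smallest: 175, 24, 22, 18 bp.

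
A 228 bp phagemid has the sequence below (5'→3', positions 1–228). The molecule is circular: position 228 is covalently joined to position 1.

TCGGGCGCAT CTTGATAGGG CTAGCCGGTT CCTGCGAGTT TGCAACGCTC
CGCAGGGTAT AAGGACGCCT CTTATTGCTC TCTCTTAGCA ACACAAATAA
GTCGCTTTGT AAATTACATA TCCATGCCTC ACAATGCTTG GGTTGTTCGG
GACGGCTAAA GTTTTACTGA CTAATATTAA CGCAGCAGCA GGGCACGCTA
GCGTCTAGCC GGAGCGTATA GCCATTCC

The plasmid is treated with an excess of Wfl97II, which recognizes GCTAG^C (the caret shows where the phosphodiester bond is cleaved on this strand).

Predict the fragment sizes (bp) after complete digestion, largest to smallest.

Wfl97II sites (GCTAGC) start at positions 20, 197.
Wfl97II cuts after base 5 of each site (before the last base), so after positions 24, 201.
Circular molecule, 2 cuts → 2 fragments:
  25–201 → 177 bp
  202–228 then 1–24 → 27 + 24 = 51 bp
Sorted largest to smallest: 177, 51 bp.

177, 51 bp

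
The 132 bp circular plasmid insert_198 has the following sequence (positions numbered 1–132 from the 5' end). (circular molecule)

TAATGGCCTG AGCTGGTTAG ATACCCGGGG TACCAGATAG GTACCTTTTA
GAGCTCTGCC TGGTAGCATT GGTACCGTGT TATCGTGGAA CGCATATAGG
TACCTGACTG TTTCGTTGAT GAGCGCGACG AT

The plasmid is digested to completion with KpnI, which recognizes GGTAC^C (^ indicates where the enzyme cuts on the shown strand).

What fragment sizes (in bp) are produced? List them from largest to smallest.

62, 31, 28, 11 bp

KpnI sites (GGTACC) start at positions 29, 40, 71, 99.
KpnI cuts after base 5 of each site (before the last base), so after positions 33, 44, 75, 103.
Circular molecule, 4 cuts → 4 fragments:
  34–44 → 11 bp
  45–75 → 31 bp
  76–103 → 28 bp
  104–132 then 1–33 → 29 + 33 = 62 bp
Sorted largest to smallest: 62, 31, 28, 11 bp.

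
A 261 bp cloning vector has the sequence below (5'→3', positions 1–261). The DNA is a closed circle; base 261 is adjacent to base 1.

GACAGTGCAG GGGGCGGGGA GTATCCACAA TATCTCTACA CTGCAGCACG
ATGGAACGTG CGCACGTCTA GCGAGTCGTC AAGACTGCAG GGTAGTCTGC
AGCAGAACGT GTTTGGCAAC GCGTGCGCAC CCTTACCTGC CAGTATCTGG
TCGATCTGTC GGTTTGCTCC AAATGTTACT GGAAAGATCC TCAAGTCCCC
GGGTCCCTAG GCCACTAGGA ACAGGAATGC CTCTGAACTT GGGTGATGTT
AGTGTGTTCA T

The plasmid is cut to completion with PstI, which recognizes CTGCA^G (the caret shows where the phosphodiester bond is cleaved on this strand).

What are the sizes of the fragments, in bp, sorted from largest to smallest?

205, 44, 12 bp

PstI sites (CTGCAG) start at positions 41, 85, 97.
PstI cuts after base 5 of each site (before the last base), so after positions 45, 89, 101.
Circular molecule, 3 cuts → 3 fragments:
  46–89 → 44 bp
  90–101 → 12 bp
  102–261 then 1–45 → 160 + 45 = 205 bp
Sorted largest to smallest: 205, 44, 12 bp.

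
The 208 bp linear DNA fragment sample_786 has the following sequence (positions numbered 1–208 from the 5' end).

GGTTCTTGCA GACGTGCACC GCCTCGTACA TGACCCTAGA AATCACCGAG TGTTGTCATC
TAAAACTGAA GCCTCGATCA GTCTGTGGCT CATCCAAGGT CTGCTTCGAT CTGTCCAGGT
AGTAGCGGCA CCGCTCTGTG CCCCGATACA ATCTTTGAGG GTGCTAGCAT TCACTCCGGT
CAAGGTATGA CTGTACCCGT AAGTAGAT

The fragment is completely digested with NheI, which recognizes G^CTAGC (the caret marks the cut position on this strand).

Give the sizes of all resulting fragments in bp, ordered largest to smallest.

The NheI site (GCTAGC) starts at position 163.
NheI cuts after the first base of each site, so after position 163.
Linear molecule, 1 cut → 2 fragments:
  1–163 → 163 bp
  164–208 → 45 bp
Sorted largest to smallest: 163, 45 bp.

163, 45 bp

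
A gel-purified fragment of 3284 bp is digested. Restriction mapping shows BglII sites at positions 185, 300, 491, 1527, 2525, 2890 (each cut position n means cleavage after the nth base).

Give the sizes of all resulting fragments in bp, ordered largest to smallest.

1036, 998, 394, 365, 191, 185, 115 bp

Linear molecule, 6 cuts → 7 fragments:
  185 − 0 = 185 bp
  300 − 185 = 115 bp
  491 − 300 = 191 bp
  1527 − 491 = 1036 bp
  2525 − 1527 = 998 bp
  2890 − 2525 = 365 bp
  3284 − 2890 = 394 bp
Sorted largest to smallest: 1036, 998, 394, 365, 191, 185, 115 bp.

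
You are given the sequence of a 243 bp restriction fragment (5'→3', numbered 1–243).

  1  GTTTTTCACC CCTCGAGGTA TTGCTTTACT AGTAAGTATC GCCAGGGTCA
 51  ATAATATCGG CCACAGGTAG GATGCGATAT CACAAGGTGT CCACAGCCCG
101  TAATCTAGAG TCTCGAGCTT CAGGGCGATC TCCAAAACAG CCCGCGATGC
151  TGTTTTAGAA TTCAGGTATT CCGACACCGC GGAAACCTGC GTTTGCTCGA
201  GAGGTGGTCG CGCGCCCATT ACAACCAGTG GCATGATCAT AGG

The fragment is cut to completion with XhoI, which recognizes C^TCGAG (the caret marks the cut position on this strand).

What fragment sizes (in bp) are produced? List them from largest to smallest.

XhoI sites (CTCGAG) start at positions 12, 112, 196.
XhoI cuts after the first base of each site, so after positions 12, 112, 196.
Linear molecule, 3 cuts → 4 fragments:
  1–12 → 12 bp
  13–112 → 100 bp
  113–196 → 84 bp
  197–243 → 47 bp
Sorted largest to smallest: 100, 84, 47, 12 bp.

100, 84, 47, 12 bp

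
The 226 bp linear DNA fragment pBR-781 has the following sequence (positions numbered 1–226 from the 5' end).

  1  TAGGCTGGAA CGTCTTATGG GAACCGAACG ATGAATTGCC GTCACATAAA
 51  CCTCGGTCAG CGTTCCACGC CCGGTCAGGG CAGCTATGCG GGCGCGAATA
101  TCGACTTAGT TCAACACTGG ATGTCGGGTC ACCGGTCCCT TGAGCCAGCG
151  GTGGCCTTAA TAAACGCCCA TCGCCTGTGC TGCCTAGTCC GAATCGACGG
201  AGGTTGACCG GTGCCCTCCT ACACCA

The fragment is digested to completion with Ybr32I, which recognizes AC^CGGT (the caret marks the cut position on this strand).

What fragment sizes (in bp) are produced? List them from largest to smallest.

132, 76, 18 bp

Ybr32I sites (ACCGGT) start at positions 131, 207.
Ybr32I cuts after base 2 of each site, so after positions 132, 208.
Linear molecule, 2 cuts → 3 fragments:
  1–132 → 132 bp
  133–208 → 76 bp
  209–226 → 18 bp
Sorted largest to smallest: 132, 76, 18 bp.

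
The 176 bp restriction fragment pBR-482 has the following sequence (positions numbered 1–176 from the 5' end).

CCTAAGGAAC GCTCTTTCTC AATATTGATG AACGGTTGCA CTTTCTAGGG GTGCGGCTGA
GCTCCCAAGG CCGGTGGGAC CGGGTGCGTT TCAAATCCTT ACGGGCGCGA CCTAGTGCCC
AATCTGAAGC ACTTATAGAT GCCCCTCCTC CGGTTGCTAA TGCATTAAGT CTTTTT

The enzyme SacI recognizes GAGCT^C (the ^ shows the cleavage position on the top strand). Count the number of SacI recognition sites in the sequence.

1

GAGCTC occurs starting at position 59.
SacI cuts at 1 site.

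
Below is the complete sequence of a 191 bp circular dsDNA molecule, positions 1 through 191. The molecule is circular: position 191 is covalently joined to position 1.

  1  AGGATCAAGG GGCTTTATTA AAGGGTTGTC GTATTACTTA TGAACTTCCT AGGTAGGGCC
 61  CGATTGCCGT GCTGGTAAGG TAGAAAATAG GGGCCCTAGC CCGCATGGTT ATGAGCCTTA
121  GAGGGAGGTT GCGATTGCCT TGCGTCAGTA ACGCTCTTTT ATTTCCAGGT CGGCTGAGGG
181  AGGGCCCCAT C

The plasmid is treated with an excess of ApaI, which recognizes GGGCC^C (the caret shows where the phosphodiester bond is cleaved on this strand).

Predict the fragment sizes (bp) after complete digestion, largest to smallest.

ApaI sites (GGGCCC) start at positions 56, 91, 182.
ApaI cuts after base 5 of each site (before the last base), so after positions 60, 95, 186.
Circular molecule, 3 cuts → 3 fragments:
  61–95 → 35 bp
  96–186 → 91 bp
  187–191 then 1–60 → 5 + 60 = 65 bp
Sorted largest to smallest: 91, 65, 35 bp.

91, 65, 35 bp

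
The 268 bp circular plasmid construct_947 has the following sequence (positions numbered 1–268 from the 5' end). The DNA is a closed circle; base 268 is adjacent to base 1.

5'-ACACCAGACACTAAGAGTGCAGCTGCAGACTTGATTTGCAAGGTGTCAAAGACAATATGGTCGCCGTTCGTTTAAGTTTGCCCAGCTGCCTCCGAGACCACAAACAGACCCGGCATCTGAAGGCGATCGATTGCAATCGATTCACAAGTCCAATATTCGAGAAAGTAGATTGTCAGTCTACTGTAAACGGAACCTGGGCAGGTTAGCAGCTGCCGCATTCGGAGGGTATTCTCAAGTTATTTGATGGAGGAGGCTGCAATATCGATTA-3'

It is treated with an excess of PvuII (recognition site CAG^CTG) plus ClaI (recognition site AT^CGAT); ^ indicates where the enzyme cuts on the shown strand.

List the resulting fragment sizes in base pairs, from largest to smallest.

72, 63, 53, 42, 28, 10 bp

PvuII sites (CAGCTG) start at positions 20, 83, 207.
PvuII cuts after base 3 of each site, so after positions 22, 85, 209.
ClaI sites (ATCGAT) start at positions 126, 136, 261.
ClaI cuts after base 2 of each site, so after positions 127, 137, 262.
Combined cut positions: 22, 85, 127, 137, 209, 262.
Circular molecule, 6 cuts → 6 fragments:
  23–85 → 63 bp
  86–127 → 42 bp
  128–137 → 10 bp
  138–209 → 72 bp
  210–262 → 53 bp
  263–268 then 1–22 → 6 + 22 = 28 bp
Sorted largest to smallest: 72, 63, 53, 42, 28, 10 bp.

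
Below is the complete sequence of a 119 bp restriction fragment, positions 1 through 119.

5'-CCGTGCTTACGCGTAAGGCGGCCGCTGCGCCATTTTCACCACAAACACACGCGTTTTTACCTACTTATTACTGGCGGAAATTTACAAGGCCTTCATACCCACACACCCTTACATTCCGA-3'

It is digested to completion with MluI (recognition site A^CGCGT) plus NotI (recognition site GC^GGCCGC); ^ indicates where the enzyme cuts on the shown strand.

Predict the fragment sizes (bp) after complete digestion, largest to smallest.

70, 30, 10, 9 bp

MluI sites (ACGCGT) start at positions 9, 49.
MluI cuts after the first base of each site, so after positions 9, 49.
The NotI site (GCGGCCGC) starts at position 18.
NotI cuts after base 2 of each site, so after position 19.
Combined cut positions: 9, 19, 49.
Linear molecule, 3 cuts → 4 fragments:
  1–9 → 9 bp
  10–19 → 10 bp
  20–49 → 30 bp
  50–119 → 70 bp
Sorted largest to smallest: 70, 30, 10, 9 bp.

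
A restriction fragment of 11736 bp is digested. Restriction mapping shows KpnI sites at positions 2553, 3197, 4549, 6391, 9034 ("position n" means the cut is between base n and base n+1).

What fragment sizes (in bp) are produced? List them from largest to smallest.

2702, 2643, 2553, 1842, 1352, 644 bp

Linear molecule, 5 cuts → 6 fragments:
  2553 − 0 = 2553 bp
  3197 − 2553 = 644 bp
  4549 − 3197 = 1352 bp
  6391 − 4549 = 1842 bp
  9034 − 6391 = 2643 bp
  11736 − 9034 = 2702 bp
Sorted largest to smallest: 2702, 2643, 2553, 1842, 1352, 644 bp.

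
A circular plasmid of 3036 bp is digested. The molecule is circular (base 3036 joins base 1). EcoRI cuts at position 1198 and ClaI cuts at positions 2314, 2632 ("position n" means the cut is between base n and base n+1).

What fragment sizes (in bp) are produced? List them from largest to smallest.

1602, 1116, 318 bp

Combined cut positions (sorted): 1198, 2314, 2632.
Circular molecule, 3 cuts → 3 fragments:
  2314 − 1198 = 1116 bp
  2632 − 2314 = 318 bp
  wrap: 3036 − 2632 + 1198 = 1602 bp
Sorted largest to smallest: 1602, 1116, 318 bp.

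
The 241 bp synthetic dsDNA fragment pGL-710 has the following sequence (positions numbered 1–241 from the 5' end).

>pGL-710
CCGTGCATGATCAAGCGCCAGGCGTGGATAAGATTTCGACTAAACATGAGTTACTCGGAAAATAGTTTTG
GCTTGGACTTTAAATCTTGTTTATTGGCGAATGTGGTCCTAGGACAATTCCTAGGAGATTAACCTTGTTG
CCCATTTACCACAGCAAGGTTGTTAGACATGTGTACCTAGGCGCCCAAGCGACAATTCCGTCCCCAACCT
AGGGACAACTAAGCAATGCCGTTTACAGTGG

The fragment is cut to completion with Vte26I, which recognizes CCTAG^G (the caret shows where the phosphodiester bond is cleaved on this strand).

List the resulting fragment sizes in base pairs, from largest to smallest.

Vte26I sites (CCTAGG) start at positions 108, 120, 176, 208.
Vte26I cuts after base 5 of each site (before the last base), so after positions 112, 124, 180, 212.
Linear molecule, 4 cuts → 5 fragments:
  1–112 → 112 bp
  113–124 → 12 bp
  125–180 → 56 bp
  181–212 → 32 bp
  213–241 → 29 bp
Sorted largest to smallest: 112, 56, 32, 29, 12 bp.

112, 56, 32, 29, 12 bp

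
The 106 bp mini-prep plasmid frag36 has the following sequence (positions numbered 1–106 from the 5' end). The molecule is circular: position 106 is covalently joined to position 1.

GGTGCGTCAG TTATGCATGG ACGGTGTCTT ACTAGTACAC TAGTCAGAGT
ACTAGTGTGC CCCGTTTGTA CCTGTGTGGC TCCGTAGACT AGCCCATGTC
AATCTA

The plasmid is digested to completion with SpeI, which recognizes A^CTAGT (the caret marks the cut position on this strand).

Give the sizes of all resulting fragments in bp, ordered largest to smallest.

SpeI sites (ACTAGT) start at positions 31, 39, 51.
SpeI cuts after the first base of each site, so after positions 31, 39, 51.
Circular molecule, 3 cuts → 3 fragments:
  32–39 → 8 bp
  40–51 → 12 bp
  52–106 then 1–31 → 55 + 31 = 86 bp
Sorted largest to smallest: 86, 12, 8 bp.

86, 12, 8 bp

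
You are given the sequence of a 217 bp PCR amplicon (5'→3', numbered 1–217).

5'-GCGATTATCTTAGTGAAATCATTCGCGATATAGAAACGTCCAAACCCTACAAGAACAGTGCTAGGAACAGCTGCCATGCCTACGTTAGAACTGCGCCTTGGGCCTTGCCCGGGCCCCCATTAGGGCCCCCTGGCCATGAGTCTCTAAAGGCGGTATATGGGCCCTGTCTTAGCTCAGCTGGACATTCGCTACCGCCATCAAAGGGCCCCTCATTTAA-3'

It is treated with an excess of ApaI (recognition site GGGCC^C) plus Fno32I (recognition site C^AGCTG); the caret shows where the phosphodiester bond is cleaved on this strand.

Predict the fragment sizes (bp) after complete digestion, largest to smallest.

68, 47, 36, 32, 12, 12, 10 bp

ApaI sites (GGGCCC) start at positions 111, 123, 159, 203.
ApaI cuts after base 5 of each site (before the last base), so after positions 115, 127, 163, 207.
Fno32I sites (CAGCTG) start at positions 68, 175.
Fno32I cuts after the first base of each site, so after positions 68, 175.
Combined cut positions: 68, 115, 127, 163, 175, 207.
Linear molecule, 6 cuts → 7 fragments:
  1–68 → 68 bp
  69–115 → 47 bp
  116–127 → 12 bp
  128–163 → 36 bp
  164–175 → 12 bp
  176–207 → 32 bp
  208–217 → 10 bp
Sorted largest to smallest: 68, 47, 36, 32, 12, 12, 10 bp.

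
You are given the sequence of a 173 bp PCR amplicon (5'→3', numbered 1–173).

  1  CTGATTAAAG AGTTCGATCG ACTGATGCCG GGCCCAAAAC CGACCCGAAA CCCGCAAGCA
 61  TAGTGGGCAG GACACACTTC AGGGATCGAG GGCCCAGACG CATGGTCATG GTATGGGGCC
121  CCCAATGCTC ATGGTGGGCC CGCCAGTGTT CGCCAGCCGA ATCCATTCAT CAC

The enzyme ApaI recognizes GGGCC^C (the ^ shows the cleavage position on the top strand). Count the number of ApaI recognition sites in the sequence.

4

GGGCCC occurs starting at positions 30, 90, 116, 136.
ApaI cuts at 4 sites.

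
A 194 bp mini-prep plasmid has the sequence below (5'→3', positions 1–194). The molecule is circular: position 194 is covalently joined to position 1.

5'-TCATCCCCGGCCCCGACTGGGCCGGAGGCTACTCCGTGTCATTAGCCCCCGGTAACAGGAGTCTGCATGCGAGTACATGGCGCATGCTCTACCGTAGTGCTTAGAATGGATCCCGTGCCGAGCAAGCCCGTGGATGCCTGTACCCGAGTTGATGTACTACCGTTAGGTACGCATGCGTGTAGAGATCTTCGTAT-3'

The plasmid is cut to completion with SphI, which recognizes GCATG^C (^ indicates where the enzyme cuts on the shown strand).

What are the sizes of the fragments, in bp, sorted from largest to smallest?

89, 88, 17 bp

SphI sites (GCATGC) start at positions 65, 82, 171.
SphI cuts after base 5 of each site (before the last base), so after positions 69, 86, 175.
Circular molecule, 3 cuts → 3 fragments:
  70–86 → 17 bp
  87–175 → 89 bp
  176–194 then 1–69 → 19 + 69 = 88 bp
Sorted largest to smallest: 89, 88, 17 bp.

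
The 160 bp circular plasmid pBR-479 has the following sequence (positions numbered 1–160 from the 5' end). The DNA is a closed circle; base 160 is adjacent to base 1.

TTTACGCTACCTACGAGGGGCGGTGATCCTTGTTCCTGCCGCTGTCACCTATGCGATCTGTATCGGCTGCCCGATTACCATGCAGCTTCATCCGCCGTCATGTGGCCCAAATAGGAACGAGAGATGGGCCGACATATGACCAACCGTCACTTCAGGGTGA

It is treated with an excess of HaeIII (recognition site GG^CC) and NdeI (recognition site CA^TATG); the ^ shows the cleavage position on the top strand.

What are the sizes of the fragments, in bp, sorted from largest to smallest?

131, 23, 6 bp

HaeIII sites (GGCC) start at positions 104, 127.
HaeIII cuts after base 2 of each site, so after positions 105, 128.
The NdeI site (CATATG) starts at position 133.
NdeI cuts after base 2 of each site, so after position 134.
Combined cut positions: 105, 128, 134.
Circular molecule, 3 cuts → 3 fragments:
  106–128 → 23 bp
  129–134 → 6 bp
  135–160 then 1–105 → 26 + 105 = 131 bp
Sorted largest to smallest: 131, 23, 6 bp.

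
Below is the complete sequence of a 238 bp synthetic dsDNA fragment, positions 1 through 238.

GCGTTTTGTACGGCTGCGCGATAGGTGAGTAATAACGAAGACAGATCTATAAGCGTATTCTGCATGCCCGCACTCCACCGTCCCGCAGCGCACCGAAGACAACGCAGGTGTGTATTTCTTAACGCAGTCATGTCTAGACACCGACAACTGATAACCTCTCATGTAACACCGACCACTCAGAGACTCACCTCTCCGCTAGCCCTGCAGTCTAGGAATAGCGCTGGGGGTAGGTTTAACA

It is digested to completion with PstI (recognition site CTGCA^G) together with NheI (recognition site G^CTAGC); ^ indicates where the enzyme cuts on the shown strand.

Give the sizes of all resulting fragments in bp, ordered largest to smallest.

The PstI site (CTGCAG) starts at position 202.
PstI cuts after base 5 of each site (before the last base), so after position 206.
The NheI site (GCTAGC) starts at position 195.
NheI cuts after the first base of each site, so after position 195.
Combined cut positions: 195, 206.
Linear molecule, 2 cuts → 3 fragments:
  1–195 → 195 bp
  196–206 → 11 bp
  207–238 → 32 bp
Sorted largest to smallest: 195, 32, 11 bp.

195, 32, 11 bp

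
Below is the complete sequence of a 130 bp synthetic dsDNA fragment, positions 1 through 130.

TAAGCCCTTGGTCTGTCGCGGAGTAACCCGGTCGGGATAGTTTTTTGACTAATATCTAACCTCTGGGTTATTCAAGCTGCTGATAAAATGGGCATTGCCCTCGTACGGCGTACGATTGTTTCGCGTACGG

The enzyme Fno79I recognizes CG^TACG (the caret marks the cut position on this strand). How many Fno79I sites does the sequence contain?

3

CGTACG occurs starting at positions 102, 109, 124.
Fno79I cuts at 3 sites.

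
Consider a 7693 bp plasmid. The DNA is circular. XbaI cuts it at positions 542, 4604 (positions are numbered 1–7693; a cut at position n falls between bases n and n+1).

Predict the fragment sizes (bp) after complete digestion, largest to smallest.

Circular molecule, 2 cuts → 2 fragments:
  4604 − 542 = 4062 bp
  wrap: 7693 − 4604 + 542 = 3631 bp
Sorted largest to smallest: 4062, 3631 bp.

4062, 3631 bp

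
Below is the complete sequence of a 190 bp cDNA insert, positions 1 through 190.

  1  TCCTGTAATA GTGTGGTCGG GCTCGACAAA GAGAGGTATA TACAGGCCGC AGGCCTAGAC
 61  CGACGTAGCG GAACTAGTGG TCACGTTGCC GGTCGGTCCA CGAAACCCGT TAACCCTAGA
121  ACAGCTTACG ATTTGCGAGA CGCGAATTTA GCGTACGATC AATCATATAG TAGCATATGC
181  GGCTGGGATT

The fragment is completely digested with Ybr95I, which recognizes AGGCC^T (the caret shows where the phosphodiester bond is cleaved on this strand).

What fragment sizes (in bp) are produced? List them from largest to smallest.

135, 55 bp

The Ybr95I site (AGGCCT) starts at position 51.
Ybr95I cuts after base 5 of each site (before the last base), so after position 55.
Linear molecule, 1 cut → 2 fragments:
  1–55 → 55 bp
  56–190 → 135 bp
Sorted largest to smallest: 135, 55 bp.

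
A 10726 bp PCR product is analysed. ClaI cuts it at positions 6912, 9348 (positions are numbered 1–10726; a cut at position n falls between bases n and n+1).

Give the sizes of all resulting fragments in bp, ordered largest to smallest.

6912, 2436, 1378 bp

Linear molecule, 2 cuts → 3 fragments:
  6912 − 0 = 6912 bp
  9348 − 6912 = 2436 bp
  10726 − 9348 = 1378 bp
Sorted largest to smallest: 6912, 2436, 1378 bp.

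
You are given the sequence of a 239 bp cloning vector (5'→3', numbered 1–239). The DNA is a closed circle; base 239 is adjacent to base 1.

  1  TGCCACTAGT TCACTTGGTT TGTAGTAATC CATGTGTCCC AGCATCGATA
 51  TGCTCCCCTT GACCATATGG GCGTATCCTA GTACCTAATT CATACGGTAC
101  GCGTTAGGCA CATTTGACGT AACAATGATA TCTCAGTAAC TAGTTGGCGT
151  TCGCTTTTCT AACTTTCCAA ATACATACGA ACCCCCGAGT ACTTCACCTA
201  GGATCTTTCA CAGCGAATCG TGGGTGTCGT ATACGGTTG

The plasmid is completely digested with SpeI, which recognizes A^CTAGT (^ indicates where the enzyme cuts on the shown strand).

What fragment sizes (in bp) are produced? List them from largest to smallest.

134, 105 bp

SpeI sites (ACTAGT) start at positions 5, 139.
SpeI cuts after the first base of each site, so after positions 5, 139.
Circular molecule, 2 cuts → 2 fragments:
  6–139 → 134 bp
  140–239 then 1–5 → 100 + 5 = 105 bp
Sorted largest to smallest: 134, 105 bp.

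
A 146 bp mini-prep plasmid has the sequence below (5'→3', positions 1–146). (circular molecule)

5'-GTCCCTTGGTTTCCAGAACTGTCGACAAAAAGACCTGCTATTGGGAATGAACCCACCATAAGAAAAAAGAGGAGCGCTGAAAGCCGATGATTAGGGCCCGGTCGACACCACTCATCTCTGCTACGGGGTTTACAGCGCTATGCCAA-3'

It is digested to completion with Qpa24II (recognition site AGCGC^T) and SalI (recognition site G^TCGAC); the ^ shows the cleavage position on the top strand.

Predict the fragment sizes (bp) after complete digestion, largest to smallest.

Qpa24II sites (AGCGCT) start at positions 73, 134.
Qpa24II cuts after base 5 of each site (before the last base), so after positions 77, 138.
SalI sites (GTCGAC) start at positions 21, 101.
SalI cuts after the first base of each site, so after positions 21, 101.
Combined cut positions: 21, 77, 101, 138.
Circular molecule, 4 cuts → 4 fragments:
  22–77 → 56 bp
  78–101 → 24 bp
  102–138 → 37 bp
  139–146 then 1–21 → 8 + 21 = 29 bp
Sorted largest to smallest: 56, 37, 29, 24 bp.

56, 37, 29, 24 bp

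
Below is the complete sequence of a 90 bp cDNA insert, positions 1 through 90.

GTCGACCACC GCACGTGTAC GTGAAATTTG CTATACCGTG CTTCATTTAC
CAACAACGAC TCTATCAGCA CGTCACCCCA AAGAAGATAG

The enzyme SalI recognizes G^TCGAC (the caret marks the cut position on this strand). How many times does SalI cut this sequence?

1

GTCGAC occurs starting at position 1.
SalI cuts at 1 site.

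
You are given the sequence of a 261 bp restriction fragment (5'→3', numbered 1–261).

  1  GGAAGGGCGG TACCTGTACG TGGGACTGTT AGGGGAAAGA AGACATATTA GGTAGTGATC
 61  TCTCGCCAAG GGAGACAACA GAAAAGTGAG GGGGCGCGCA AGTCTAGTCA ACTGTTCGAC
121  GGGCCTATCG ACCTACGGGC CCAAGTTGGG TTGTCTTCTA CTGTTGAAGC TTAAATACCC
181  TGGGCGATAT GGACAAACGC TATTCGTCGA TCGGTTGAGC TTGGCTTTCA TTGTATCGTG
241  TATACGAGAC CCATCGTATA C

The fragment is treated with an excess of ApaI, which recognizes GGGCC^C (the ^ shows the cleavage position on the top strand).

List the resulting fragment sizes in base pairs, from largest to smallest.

The ApaI site (GGGCCC) starts at position 137.
ApaI cuts after base 5 of each site (before the last base), so after position 141.
Linear molecule, 1 cut → 2 fragments:
  1–141 → 141 bp
  142–261 → 120 bp
Sorted largest to smallest: 141, 120 bp.

141, 120 bp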